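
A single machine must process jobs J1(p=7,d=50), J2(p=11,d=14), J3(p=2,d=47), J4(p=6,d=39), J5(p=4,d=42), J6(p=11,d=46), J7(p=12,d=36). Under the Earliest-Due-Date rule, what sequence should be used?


EDD: sort by earliest due date
  J2: d=14, p=11
  J7: d=36, p=12
  J4: d=39, p=6
  J5: d=42, p=4
  J6: d=46, p=11
  J3: d=47, p=2
  J1: d=50, p=7
Order: J2 → J7 → J4 → J5 → J6 → J3 → J1


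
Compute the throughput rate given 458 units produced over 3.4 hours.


Throughput = units / time
= 458 / 3.4
= 134.7 units/hour


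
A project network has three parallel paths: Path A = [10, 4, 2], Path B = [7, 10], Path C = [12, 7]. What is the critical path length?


Path A: 10 + 4 + 2 = 16
Path B: 7 + 10 = 17
Path C: 12 + 7 = 19
Critical path = longest = max(16, 17, 19)
= 19 (Path C)


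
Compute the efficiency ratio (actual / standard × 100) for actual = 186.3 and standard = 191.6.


Efficiency = (actual / standard) × 100
= (186.3 / 191.6) × 100
= 97.2%


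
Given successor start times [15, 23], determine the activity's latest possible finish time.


LF = min of all successor start times
Successors start at: [15, 23]
LF = min(15, 23)
= 15


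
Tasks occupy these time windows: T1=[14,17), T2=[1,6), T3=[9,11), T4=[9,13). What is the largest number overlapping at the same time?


Check each time point for overlaps:
  t=9: 2 tasks active (T3, T4)
Max concurrent = 2


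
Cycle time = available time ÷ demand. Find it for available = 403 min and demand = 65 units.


Cycle time = available time / demand
= 403 / 65
= 6.20 min/unit


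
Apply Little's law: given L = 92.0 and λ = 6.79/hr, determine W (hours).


Little's law: L = λW → W = L / λ
= 92.0 / 6.79
= 13.55 hours


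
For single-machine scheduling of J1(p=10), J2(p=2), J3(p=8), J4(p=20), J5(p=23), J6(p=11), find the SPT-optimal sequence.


SPT: sort by shortest processing time
  J2: p=2
  J3: p=8
  J1: p=10
  J6: p=11
  J4: p=20
  J5: p=23
Order: J2 → J3 → J1 → J6 → J4 → J5


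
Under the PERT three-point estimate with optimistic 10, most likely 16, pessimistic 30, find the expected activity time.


te = (o + 4m + p) / 6
= (10 + 4×16 + 30) / 6
= (10 + 64 + 30) / 6
= 104 / 6
= 17.33


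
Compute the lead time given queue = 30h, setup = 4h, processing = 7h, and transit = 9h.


Lead time = queue + setup + processing + transit
= 30 + 4 + 7 + 9
= 50 hours


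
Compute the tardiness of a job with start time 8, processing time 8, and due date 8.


Completion = start + processing = 8 + 8 = 16
Tardiness = max(0, C - d) = max(0, 16 - 8)
= max(0, 8)
= 8


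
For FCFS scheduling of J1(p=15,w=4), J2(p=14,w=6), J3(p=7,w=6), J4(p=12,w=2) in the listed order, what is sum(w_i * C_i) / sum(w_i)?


Completion times:
  J1: C=15, w×C=4×15=60
  J2: C=29, w×C=6×29=174
  J3: C=36, w×C=6×36=216
  J4: C=48, w×C=2×48=96
Sum w×C = 546
Sum w = 18
Weighted avg = 546/18
= 30.33


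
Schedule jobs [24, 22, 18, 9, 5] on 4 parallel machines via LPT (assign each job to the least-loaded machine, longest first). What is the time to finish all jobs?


Jobs (LPT sorted): [24, 22, 18, 9, 5]
Machines: 4
  J=24 → Machine 1 (load: 0+24=24)
  J=22 → Machine 2 (load: 0+22=22)
  J=18 → Machine 3 (load: 0+18=18)
  J=9 → Machine 4 (load: 0+9=9)
  J=5 → Machine 4 (load: 9+5=14)
Machine loads: [24, 22, 18, 14]
Makespan = max = 24 time units


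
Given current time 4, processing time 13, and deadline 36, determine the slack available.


Slack = due - current_time - processing
= 36 - 4 - 13
= 19


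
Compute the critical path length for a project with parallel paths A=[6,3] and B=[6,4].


Path A: 6 + 3 = 9
Path B: 6 + 4 = 10
Critical path = longest = max(9, 10)
= 10 (Path B)


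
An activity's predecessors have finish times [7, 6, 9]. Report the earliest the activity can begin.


ES = max of all predecessor completion times
Predecessors: [7, 6, 9]
ES = max(7, 6, 9)
= 9


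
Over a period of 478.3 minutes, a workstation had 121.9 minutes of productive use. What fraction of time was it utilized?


Utilization = busy / total × 100
= 121.9 / 478.3 × 100
= 25.5%


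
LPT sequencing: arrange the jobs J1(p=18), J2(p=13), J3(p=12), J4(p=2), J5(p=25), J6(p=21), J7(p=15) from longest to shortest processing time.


LPT: sort by longest processing time first
  J5: p=25
  J6: p=21
  J1: p=18
  J7: p=15
  J2: p=13
  J3: p=12
  J4: p=2
Order: J5 → J6 → J1 → J7 → J2 → J3 → J4


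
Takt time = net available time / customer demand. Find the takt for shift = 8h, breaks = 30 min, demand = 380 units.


Available = 8×60 - 30 = 450 min
Takt time = 450 / 380
= 1.18 min/unit


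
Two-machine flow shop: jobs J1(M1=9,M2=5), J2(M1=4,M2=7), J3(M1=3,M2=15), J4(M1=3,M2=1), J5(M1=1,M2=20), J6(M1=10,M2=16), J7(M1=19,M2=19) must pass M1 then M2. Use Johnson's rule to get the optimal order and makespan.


Johnson's rule:
Group 1 (M1≤M2, sort by M1): ['J5', 'J3', 'J2', 'J6', 'J7']
Group 2 (M1>M2, sort desc M2): ['J1', 'J4']
Sequence: J5 → J3 → J2 → J6 → J7 → J1 → J4
Makespan calculation:
  J5: M1 done=1, M2 done=21
  J3: M1 done=4, M2 done=36
  J2: M1 done=8, M2 done=43
  J6: M1 done=18, M2 done=59
  J7: M1 done=37, M2 done=78
  J1: M1 done=46, M2 done=83
  J4: M1 done=49, M2 done=84
= Sequence: J5 → J3 → J2 → J6 → J7 → J1 → J4, Makespan: 84


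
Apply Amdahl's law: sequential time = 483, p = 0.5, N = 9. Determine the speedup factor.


Amdahl's law: T_p = T × ((1-p) + p/N)
= 483 × ((1-0.5) + 0.5/9)
= 483 × (0.50 + 0.0556)
= 483 × 0.5556
= 268.33
Speedup = 483/268.33
= 1.80×


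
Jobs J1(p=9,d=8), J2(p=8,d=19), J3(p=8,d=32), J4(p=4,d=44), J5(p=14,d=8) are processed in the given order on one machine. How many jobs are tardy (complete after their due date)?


Completion vs due date:
  J1: C=9, d=8 → TARDY
  J2: C=17, d=19 → on time
  J3: C=25, d=32 → on time
  J4: C=29, d=44 → on time
  J5: C=43, d=8 → TARDY
Tardy jobs: J1, J5
Count = 2


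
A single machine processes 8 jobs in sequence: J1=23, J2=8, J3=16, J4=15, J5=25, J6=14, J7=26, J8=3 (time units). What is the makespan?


Sequential makespan: sum all processing times
= 23 + 8 + 16 + 15 + 25 + 14 + 26 + 3
= 130 time units


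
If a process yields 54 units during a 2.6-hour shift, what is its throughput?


Throughput = units / time
= 54 / 2.6
= 20.8 units/hour


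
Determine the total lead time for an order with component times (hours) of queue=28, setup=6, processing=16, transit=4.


Lead time = queue + setup + processing + transit
= 28 + 6 + 16 + 4
= 54 hours


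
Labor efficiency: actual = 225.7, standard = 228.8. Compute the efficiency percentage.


Efficiency = (actual / standard) × 100
= (225.7 / 228.8) × 100
= 98.6%


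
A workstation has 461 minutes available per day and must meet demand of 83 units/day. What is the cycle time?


Cycle time = available time / demand
= 461 / 83
= 5.55 min/unit


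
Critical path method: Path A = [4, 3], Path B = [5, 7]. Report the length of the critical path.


Path A: 4 + 3 = 7
Path B: 5 + 7 = 12
Critical path = longest = max(7, 12)
= 12 (Path B)


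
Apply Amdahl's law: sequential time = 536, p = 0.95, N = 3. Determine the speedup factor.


Amdahl's law: T_p = T × ((1-p) + p/N)
= 536 × ((1-0.95) + 0.95/3)
= 536 × (0.05 + 0.3167)
= 536 × 0.3667
= 196.53
Speedup = 536/196.53
= 2.73×


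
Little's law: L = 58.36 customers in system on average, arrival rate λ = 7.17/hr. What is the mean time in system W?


Little's law: L = λW → W = L / λ
= 58.36 / 7.17
= 8.14 hours


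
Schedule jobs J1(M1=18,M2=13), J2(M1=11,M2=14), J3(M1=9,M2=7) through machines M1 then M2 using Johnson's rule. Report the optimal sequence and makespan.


Johnson's rule:
Group 1 (M1≤M2, sort by M1): ['J2']
Group 2 (M1>M2, sort desc M2): ['J1', 'J3']
Sequence: J2 → J1 → J3
Makespan calculation:
  J2: M1 done=11, M2 done=25
  J1: M1 done=29, M2 done=42
  J3: M1 done=38, M2 done=49
= Sequence: J2 → J1 → J3, Makespan: 49


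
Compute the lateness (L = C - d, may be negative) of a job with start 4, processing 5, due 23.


Completion = 4 + 5 = 9
Lateness = C - d = 9 - 23
= -14


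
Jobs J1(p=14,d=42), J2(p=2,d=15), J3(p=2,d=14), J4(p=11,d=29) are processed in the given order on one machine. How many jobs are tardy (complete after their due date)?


Completion vs due date:
  J1: C=14, d=42 → on time
  J2: C=16, d=15 → TARDY
  J3: C=18, d=14 → TARDY
  J4: C=29, d=29 → on time
Tardy jobs: J2, J3
Count = 2


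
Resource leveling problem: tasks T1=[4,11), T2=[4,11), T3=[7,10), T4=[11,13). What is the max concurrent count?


Check each time point for overlaps:
  t=7: 3 tasks active (T1, T2, T3)
Max concurrent = 3


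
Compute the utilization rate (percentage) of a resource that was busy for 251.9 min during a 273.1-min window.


Utilization = busy / total × 100
= 251.9 / 273.1 × 100
= 92.2%


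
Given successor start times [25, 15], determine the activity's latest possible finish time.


LF = min of all successor start times
Successors start at: [25, 15]
LF = min(25, 15)
= 15


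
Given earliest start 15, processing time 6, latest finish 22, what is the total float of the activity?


EF = ES + duration = 15 + 6 = 21
LS = LF - duration = 22 - 6 = 16
Total Float = LF - EF = 22 - 21
(or LS - ES = 16 - 15)
= 1


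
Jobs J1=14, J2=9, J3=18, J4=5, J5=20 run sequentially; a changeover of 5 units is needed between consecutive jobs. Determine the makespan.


Makespan = Σ processing + (n-1) × setup
= (14 + 9 + 18 + 5 + 20) + (5-1)×5
= 66 + 20
= 86 time units


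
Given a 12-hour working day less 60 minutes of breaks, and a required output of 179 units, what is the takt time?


Available = 12×60 - 60 = 660 min
Takt time = 660 / 179
= 3.69 min/unit


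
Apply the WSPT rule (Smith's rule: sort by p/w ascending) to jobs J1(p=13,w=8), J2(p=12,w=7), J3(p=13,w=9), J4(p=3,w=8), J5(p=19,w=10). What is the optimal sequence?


WSPT (Smith's rule): sort by p/w ascending
  J4: p/w = 3/8 = 0.375
  J3: p/w = 13/9 = 1.444
  J1: p/w = 13/8 = 1.625
  J2: p/w = 12/7 = 1.714
  J5: p/w = 19/10 = 1.900
Order: J4 → J3 → J1 → J2 → J5


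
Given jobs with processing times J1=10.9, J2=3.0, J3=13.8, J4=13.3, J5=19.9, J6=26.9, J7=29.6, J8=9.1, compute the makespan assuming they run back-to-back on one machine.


Sequential makespan: sum all processing times
= 10.9 + 3.0 + 13.8 + 13.3 + 19.9 + 26.9 + 29.6 + 9.1
= 126.5 time units


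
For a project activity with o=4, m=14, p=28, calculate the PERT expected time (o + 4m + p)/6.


te = (o + 4m + p) / 6
= (4 + 4×14 + 28) / 6
= (4 + 56 + 28) / 6
= 88 / 6
= 14.67


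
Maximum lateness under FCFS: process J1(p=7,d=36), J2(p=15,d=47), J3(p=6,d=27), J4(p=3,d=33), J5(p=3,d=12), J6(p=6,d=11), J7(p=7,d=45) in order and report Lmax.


Lateness per job (L = C - d):
  J1: C=7, d=36, L=-29
  J2: C=22, d=47, L=-25
  J3: C=28, d=27, L=1
  J4: C=31, d=33, L=-2
  J5: C=34, d=12, L=22
  J6: C=40, d=11, L=29
  J7: C=47, d=45, L=2
Lmax = max(-29, -25, 1, -2, 22, 29, 2)
= 29


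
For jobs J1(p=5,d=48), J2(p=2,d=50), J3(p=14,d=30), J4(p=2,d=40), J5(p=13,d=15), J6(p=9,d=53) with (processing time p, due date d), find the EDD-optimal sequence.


EDD: sort by earliest due date
  J5: d=15, p=13
  J3: d=30, p=14
  J4: d=40, p=2
  J1: d=48, p=5
  J2: d=50, p=2
  J6: d=53, p=9
Order: J5 → J3 → J4 → J1 → J2 → J6


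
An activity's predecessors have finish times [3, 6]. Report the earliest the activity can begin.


ES = max of all predecessor completion times
Predecessors: [3, 6]
ES = max(3, 6)
= 6


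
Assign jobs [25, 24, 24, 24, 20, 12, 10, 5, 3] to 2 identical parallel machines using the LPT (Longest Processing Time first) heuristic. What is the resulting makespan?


Jobs (LPT sorted): [25, 24, 24, 24, 20, 12, 10, 5, 3]
Machines: 2
  J=25 → Machine 1 (load: 0+25=25)
  J=24 → Machine 2 (load: 0+24=24)
  J=24 → Machine 2 (load: 24+24=48)
  J=24 → Machine 1 (load: 25+24=49)
  J=20 → Machine 2 (load: 48+20=68)
  J=12 → Machine 1 (load: 49+12=61)
  J=10 → Machine 1 (load: 61+10=71)
  J=5 → Machine 2 (load: 68+5=73)
  J=3 → Machine 1 (load: 71+3=74)
Machine loads: [74, 73]
Makespan = max = 74 time units


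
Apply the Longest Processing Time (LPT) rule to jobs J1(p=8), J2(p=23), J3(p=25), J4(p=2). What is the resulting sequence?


LPT: sort by longest processing time first
  J3: p=25
  J2: p=23
  J1: p=8
  J4: p=2
Order: J3 → J2 → J1 → J4


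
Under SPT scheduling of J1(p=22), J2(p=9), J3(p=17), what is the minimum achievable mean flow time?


SPT order: J2 → J3 → J1
Completion times:
  J2: C=9
  J3: C=26
  J1: C=48
Sum = 83, n = 3
Mean flow = 83/3
= 27.67


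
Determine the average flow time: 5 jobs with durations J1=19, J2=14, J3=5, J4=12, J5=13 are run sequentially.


Completion times:
  J1: completes at 19
  J2: completes at 33
  J3: completes at 38
  J4: completes at 50
  J5: completes at 63
Sum = 203
Average = 203/5
= 40.60


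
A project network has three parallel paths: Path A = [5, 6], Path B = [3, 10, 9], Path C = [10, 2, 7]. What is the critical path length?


Path A: 5 + 6 = 11
Path B: 3 + 10 + 9 = 22
Path C: 10 + 2 + 7 = 19
Critical path = longest = max(11, 22, 19)
= 22 (Path B)


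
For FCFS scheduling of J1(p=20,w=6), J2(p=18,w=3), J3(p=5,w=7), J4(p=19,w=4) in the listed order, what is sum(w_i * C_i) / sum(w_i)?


Completion times:
  J1: C=20, w×C=6×20=120
  J2: C=38, w×C=3×38=114
  J3: C=43, w×C=7×43=301
  J4: C=62, w×C=4×62=248
Sum w×C = 783
Sum w = 20
Weighted avg = 783/20
= 39.15


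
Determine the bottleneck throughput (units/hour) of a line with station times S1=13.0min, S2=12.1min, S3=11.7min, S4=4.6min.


Bottleneck = longest station time
Station times: [13.0, 12.1, 11.7, 4.6]
Max = 13.0 min
Rate = 60 / 13.0
= 4.62 units/hour (bottleneck: 13.0min)


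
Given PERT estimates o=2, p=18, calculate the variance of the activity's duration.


σ² = ((p - o) / 6)² = (p - o)² / 36
= (18 - 2)² / 36
= 16² / 36
= 256 / 36
= 7.1111


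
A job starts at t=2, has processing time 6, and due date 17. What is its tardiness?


Completion = start + processing = 2 + 6 = 8
Tardiness = max(0, C - d) = max(0, 8 - 17)
= max(0, -9)
= 0


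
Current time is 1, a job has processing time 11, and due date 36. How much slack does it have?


Slack = due - current_time - processing
= 36 - 1 - 11
= 24


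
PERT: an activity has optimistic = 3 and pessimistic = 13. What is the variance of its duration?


σ² = ((p - o) / 6)² = (p - o)² / 36
= (13 - 3)² / 36
= 10² / 36
= 100 / 36
= 2.7778


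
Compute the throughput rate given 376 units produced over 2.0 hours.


Throughput = units / time
= 376 / 2.0
= 188.0 units/hour


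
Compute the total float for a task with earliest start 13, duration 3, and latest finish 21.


EF = ES + duration = 13 + 3 = 16
LS = LF - duration = 21 - 3 = 18
Total Float = LF - EF = 21 - 16
(or LS - ES = 18 - 13)
= 5


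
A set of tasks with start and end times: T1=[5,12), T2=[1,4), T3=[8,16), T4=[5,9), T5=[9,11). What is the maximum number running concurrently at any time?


Check each time point for overlaps:
  t=8: 3 tasks active (T1, T3, T4)
Max concurrent = 3


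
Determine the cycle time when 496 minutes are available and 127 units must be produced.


Cycle time = available time / demand
= 496 / 127
= 3.91 min/unit


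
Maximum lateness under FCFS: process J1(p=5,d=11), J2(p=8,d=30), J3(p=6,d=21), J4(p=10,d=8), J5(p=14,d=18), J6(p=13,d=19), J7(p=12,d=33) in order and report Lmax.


Lateness per job (L = C - d):
  J1: C=5, d=11, L=-6
  J2: C=13, d=30, L=-17
  J3: C=19, d=21, L=-2
  J4: C=29, d=8, L=21
  J5: C=43, d=18, L=25
  J6: C=56, d=19, L=37
  J7: C=68, d=33, L=35
Lmax = max(-6, -17, -2, 21, 25, 37, 35)
= 37


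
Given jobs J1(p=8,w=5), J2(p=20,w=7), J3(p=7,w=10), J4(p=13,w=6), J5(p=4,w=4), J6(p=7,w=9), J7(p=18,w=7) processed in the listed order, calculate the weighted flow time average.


Completion times:
  J1: C=8, w×C=5×8=40
  J2: C=28, w×C=7×28=196
  J3: C=35, w×C=10×35=350
  J4: C=48, w×C=6×48=288
  J5: C=52, w×C=4×52=208
  J6: C=59, w×C=9×59=531
  J7: C=77, w×C=7×77=539
Sum w×C = 2152
Sum w = 48
Weighted avg = 2152/48
= 44.83


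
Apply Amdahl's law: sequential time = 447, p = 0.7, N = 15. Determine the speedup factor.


Amdahl's law: T_p = T × ((1-p) + p/N)
= 447 × ((1-0.7) + 0.7/15)
= 447 × (0.30 + 0.0467)
= 447 × 0.3467
= 154.96
Speedup = 447/154.96
= 2.88×


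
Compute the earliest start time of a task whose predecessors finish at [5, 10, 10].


ES = max of all predecessor completion times
Predecessors: [5, 10, 10]
ES = max(5, 10, 10)
= 10


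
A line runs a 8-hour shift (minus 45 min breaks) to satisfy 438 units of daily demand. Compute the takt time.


Available = 8×60 - 45 = 435 min
Takt time = 435 / 438
= 0.99 min/unit


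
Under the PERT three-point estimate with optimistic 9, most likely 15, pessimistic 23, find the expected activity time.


te = (o + 4m + p) / 6
= (9 + 4×15 + 23) / 6
= (9 + 60 + 23) / 6
= 92 / 6
= 15.33


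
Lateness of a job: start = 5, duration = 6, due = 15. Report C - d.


Completion = 5 + 6 = 11
Lateness = C - d = 11 - 15
= -4


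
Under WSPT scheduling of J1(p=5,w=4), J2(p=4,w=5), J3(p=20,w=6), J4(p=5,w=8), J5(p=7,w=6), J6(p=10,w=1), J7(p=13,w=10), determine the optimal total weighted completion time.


WSPT order (by p/w): J4 → J2 → J5 → J1 → J7 → J3 → J6
  J4: C=5, w·C=8×5=40
  J2: C=9, w·C=5×9=45
  J5: C=16, w·C=6×16=96
  J1: C=21, w·C=4×21=84
  J7: C=34, w·C=10×34=340
  J3: C=54, w·C=6×54=324
  J6: C=64, w·C=1×64=64
Σ w·C = 993
= 993


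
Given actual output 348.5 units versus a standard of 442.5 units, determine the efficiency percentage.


Efficiency = (actual / standard) × 100
= (348.5 / 442.5) × 100
= 78.8%


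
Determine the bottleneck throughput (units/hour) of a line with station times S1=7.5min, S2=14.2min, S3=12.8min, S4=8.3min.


Bottleneck = longest station time
Station times: [7.5, 14.2, 12.8, 8.3]
Max = 14.2 min
Rate = 60 / 14.2
= 4.23 units/hour (bottleneck: 14.2min)


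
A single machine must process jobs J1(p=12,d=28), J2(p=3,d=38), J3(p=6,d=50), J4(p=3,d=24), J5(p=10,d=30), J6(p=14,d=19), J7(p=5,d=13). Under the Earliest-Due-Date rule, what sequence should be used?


EDD: sort by earliest due date
  J7: d=13, p=5
  J6: d=19, p=14
  J4: d=24, p=3
  J1: d=28, p=12
  J5: d=30, p=10
  J2: d=38, p=3
  J3: d=50, p=6
Order: J7 → J6 → J4 → J1 → J5 → J2 → J3


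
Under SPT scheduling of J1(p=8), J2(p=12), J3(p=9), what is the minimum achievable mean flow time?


SPT order: J1 → J3 → J2
Completion times:
  J1: C=8
  J3: C=17
  J2: C=29
Sum = 54, n = 3
Mean flow = 54/3
= 18.00


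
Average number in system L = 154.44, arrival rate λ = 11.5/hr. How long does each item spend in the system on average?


Little's law: L = λW → W = L / λ
= 154.44 / 11.5
= 13.43 hours


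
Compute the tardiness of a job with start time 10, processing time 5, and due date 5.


Completion = start + processing = 10 + 5 = 15
Tardiness = max(0, C - d) = max(0, 15 - 5)
= max(0, 10)
= 10


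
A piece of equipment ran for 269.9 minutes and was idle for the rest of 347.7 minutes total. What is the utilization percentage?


Utilization = busy / total × 100
= 269.9 / 347.7 × 100
= 77.6%


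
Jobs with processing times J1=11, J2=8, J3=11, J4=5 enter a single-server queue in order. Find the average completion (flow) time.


Completion times:
  J1: completes at 11
  J2: completes at 19
  J3: completes at 30
  J4: completes at 35
Sum = 95
Average = 95/4
= 23.75


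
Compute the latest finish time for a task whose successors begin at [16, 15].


LF = min of all successor start times
Successors start at: [16, 15]
LF = min(16, 15)
= 15


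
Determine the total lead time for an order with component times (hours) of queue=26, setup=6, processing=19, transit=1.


Lead time = queue + setup + processing + transit
= 26 + 6 + 19 + 1
= 52 hours


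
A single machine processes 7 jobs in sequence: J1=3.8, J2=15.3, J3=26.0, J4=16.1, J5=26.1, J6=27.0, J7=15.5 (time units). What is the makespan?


Sequential makespan: sum all processing times
= 3.8 + 15.3 + 26.0 + 16.1 + 26.1 + 27.0 + 15.5
= 129.8 time units


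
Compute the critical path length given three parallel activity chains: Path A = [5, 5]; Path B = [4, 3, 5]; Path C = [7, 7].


Path A: 5 + 5 = 10
Path B: 4 + 3 + 5 = 12
Path C: 7 + 7 = 14
Critical path = longest = max(10, 12, 14)
= 14 (Path C)


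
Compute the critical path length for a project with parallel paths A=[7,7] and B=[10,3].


Path A: 7 + 7 = 14
Path B: 10 + 3 = 13
Critical path = longest = max(14, 13)
= 14 (Path A)


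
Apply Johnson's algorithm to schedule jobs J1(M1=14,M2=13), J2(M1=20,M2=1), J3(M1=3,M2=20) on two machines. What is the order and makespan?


Johnson's rule:
Group 1 (M1≤M2, sort by M1): ['J3']
Group 2 (M1>M2, sort desc M2): ['J1', 'J2']
Sequence: J3 → J1 → J2
Makespan calculation:
  J3: M1 done=3, M2 done=23
  J1: M1 done=17, M2 done=36
  J2: M1 done=37, M2 done=38
= Sequence: J3 → J1 → J2, Makespan: 38


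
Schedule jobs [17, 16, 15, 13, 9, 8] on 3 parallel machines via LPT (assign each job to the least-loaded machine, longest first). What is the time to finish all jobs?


Jobs (LPT sorted): [17, 16, 15, 13, 9, 8]
Machines: 3
  J=17 → Machine 1 (load: 0+17=17)
  J=16 → Machine 2 (load: 0+16=16)
  J=15 → Machine 3 (load: 0+15=15)
  J=13 → Machine 3 (load: 15+13=28)
  J=9 → Machine 2 (load: 16+9=25)
  J=8 → Machine 1 (load: 17+8=25)
Machine loads: [25, 25, 28]
Makespan = max = 28 time units


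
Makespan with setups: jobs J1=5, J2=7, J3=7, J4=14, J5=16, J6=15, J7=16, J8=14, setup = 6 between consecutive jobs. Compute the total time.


Makespan = Σ processing + (n-1) × setup
= (5 + 7 + 7 + 14 + 16 + 15 + 16 + 14) + (8-1)×6
= 94 + 42
= 136 time units


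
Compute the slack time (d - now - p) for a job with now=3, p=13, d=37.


Slack = due - current_time - processing
= 37 - 3 - 13
= 21


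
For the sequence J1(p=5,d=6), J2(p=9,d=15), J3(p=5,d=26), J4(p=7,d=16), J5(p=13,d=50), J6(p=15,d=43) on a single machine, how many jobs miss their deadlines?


Completion vs due date:
  J1: C=5, d=6 → on time
  J2: C=14, d=15 → on time
  J3: C=19, d=26 → on time
  J4: C=26, d=16 → TARDY
  J5: C=39, d=50 → on time
  J6: C=54, d=43 → TARDY
Tardy jobs: J4, J6
Count = 2


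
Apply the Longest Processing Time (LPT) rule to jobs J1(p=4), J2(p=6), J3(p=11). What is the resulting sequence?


LPT: sort by longest processing time first
  J3: p=11
  J2: p=6
  J1: p=4
Order: J3 → J2 → J1


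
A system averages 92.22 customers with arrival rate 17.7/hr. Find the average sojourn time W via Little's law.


Little's law: L = λW → W = L / λ
= 92.22 / 17.7
= 5.21 hours


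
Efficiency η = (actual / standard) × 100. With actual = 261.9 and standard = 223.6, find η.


Efficiency = (actual / standard) × 100
= (261.9 / 223.6) × 100
= 117.1%


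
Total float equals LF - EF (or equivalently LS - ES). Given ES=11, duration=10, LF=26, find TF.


EF = ES + duration = 11 + 10 = 21
LS = LF - duration = 26 - 10 = 16
Total Float = LF - EF = 26 - 21
(or LS - ES = 16 - 11)
= 5


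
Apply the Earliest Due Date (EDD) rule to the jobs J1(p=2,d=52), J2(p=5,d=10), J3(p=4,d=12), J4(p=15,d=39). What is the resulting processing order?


EDD: sort by earliest due date
  J2: d=10, p=5
  J3: d=12, p=4
  J4: d=39, p=15
  J1: d=52, p=2
Order: J2 → J3 → J4 → J1


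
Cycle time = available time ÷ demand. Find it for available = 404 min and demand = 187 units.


Cycle time = available time / demand
= 404 / 187
= 2.16 min/unit


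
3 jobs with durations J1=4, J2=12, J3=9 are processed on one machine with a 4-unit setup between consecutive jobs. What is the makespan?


Makespan = Σ processing + (n-1) × setup
= (4 + 12 + 9) + (3-1)×4
= 25 + 8
= 33 time units


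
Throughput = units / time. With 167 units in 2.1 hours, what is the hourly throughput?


Throughput = units / time
= 167 / 2.1
= 79.5 units/hour


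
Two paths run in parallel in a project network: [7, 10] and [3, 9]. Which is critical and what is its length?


Path A: 7 + 10 = 17
Path B: 3 + 9 = 12
Critical path = longest = max(17, 12)
= 17 (Path A)


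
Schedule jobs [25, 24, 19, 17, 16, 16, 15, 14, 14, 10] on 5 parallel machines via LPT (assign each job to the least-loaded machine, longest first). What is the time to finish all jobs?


Jobs (LPT sorted): [25, 24, 19, 17, 16, 16, 15, 14, 14, 10]
Machines: 5
  J=25 → Machine 1 (load: 0+25=25)
  J=24 → Machine 2 (load: 0+24=24)
  J=19 → Machine 3 (load: 0+19=19)
  J=17 → Machine 4 (load: 0+17=17)
  J=16 → Machine 5 (load: 0+16=16)
  J=16 → Machine 5 (load: 16+16=32)
  J=15 → Machine 4 (load: 17+15=32)
  J=14 → Machine 3 (load: 19+14=33)
  J=14 → Machine 2 (load: 24+14=38)
  J=10 → Machine 1 (load: 25+10=35)
Machine loads: [35, 38, 33, 32, 32]
Makespan = max = 38 time units


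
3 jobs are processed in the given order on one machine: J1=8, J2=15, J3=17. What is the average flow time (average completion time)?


Completion times:
  J1: completes at 8
  J2: completes at 23
  J3: completes at 40
Sum = 71
Average = 71/3
= 23.67


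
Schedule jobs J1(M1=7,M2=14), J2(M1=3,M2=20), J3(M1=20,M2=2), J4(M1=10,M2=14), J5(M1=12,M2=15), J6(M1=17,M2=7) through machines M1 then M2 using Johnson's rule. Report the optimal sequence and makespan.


Johnson's rule:
Group 1 (M1≤M2, sort by M1): ['J2', 'J1', 'J4', 'J5']
Group 2 (M1>M2, sort desc M2): ['J6', 'J3']
Sequence: J2 → J1 → J4 → J5 → J6 → J3
Makespan calculation:
  J2: M1 done=3, M2 done=23
  J1: M1 done=10, M2 done=37
  J4: M1 done=20, M2 done=51
  J5: M1 done=32, M2 done=66
  J6: M1 done=49, M2 done=73
  J3: M1 done=69, M2 done=75
= Sequence: J2 → J1 → J4 → J5 → J6 → J3, Makespan: 75


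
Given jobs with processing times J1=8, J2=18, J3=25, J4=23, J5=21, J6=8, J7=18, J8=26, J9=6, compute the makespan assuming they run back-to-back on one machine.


Sequential makespan: sum all processing times
= 8 + 18 + 25 + 23 + 21 + 8 + 18 + 26 + 6
= 153 time units


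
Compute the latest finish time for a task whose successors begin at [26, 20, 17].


LF = min of all successor start times
Successors start at: [26, 20, 17]
LF = min(26, 20, 17)
= 17


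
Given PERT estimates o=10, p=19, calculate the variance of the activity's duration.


σ² = ((p - o) / 6)² = (p - o)² / 36
= (19 - 10)² / 36
= 9² / 36
= 81 / 36
= 2.2500


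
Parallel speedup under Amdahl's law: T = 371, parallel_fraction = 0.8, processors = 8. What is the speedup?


Amdahl's law: T_p = T × ((1-p) + p/N)
= 371 × ((1-0.8) + 0.8/8)
= 371 × (0.20 + 0.1000)
= 371 × 0.3000
= 111.30
Speedup = 371/111.30
= 3.33×


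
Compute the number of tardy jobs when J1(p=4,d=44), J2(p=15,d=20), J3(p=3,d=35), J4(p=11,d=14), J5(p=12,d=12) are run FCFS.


Completion vs due date:
  J1: C=4, d=44 → on time
  J2: C=19, d=20 → on time
  J3: C=22, d=35 → on time
  J4: C=33, d=14 → TARDY
  J5: C=45, d=12 → TARDY
Tardy jobs: J4, J5
Count = 2


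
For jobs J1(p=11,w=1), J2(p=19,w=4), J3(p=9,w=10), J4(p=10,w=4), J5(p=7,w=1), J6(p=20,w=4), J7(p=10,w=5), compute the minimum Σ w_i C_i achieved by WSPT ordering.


WSPT order (by p/w): J3 → J7 → J4 → J2 → J6 → J5 → J1
  J3: C=9, w·C=10×9=90
  J7: C=19, w·C=5×19=95
  J4: C=29, w·C=4×29=116
  J2: C=48, w·C=4×48=192
  J6: C=68, w·C=4×68=272
  J5: C=75, w·C=1×75=75
  J1: C=86, w·C=1×86=86
Σ w·C = 926
= 926


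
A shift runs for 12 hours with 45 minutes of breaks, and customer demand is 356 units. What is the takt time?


Available = 12×60 - 45 = 675 min
Takt time = 675 / 356
= 1.90 min/unit


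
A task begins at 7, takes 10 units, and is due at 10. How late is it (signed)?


Completion = 7 + 10 = 17
Lateness = C - d = 17 - 10
= 7


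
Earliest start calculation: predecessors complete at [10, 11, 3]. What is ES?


ES = max of all predecessor completion times
Predecessors: [10, 11, 3]
ES = max(10, 11, 3)
= 11


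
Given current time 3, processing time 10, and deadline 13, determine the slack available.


Slack = due - current_time - processing
= 13 - 3 - 10
= 0


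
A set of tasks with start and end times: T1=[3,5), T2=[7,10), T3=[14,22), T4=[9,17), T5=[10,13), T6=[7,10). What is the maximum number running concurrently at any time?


Check each time point for overlaps:
  t=9: 3 tasks active (T2, T4, T6)
Max concurrent = 3


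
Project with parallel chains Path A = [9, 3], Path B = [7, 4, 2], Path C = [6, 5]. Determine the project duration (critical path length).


Path A: 9 + 3 = 12
Path B: 7 + 4 + 2 = 13
Path C: 6 + 5 = 11
Critical path = longest = max(12, 13, 11)
= 13 (Path B)


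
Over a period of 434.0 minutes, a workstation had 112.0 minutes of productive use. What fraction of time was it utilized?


Utilization = busy / total × 100
= 112.0 / 434.0 × 100
= 25.8%


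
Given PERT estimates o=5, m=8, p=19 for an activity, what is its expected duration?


te = (o + 4m + p) / 6
= (5 + 4×8 + 19) / 6
= (5 + 32 + 19) / 6
= 56 / 6
= 9.33


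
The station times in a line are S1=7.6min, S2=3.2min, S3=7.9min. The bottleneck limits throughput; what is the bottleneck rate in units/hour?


Bottleneck = longest station time
Station times: [7.6, 3.2, 7.9]
Max = 7.9 min
Rate = 60 / 7.9
= 7.59 units/hour (bottleneck: 7.9min)


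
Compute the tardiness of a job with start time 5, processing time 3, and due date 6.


Completion = start + processing = 5 + 3 = 8
Tardiness = max(0, C - d) = max(0, 8 - 6)
= max(0, 2)
= 2


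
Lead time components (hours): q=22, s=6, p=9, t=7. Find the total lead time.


Lead time = queue + setup + processing + transit
= 22 + 6 + 9 + 7
= 44 hours


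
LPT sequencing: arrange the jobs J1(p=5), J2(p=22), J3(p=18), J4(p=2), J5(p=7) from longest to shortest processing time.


LPT: sort by longest processing time first
  J2: p=22
  J3: p=18
  J5: p=7
  J1: p=5
  J4: p=2
Order: J2 → J3 → J5 → J1 → J4


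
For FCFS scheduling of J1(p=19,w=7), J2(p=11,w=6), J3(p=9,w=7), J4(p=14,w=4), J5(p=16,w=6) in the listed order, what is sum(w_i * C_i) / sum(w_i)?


Completion times:
  J1: C=19, w×C=7×19=133
  J2: C=30, w×C=6×30=180
  J3: C=39, w×C=7×39=273
  J4: C=53, w×C=4×53=212
  J5: C=69, w×C=6×69=414
Sum w×C = 1212
Sum w = 30
Weighted avg = 1212/30
= 40.40


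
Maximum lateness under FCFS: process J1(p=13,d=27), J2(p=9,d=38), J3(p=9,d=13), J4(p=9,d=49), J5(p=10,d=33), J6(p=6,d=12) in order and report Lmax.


Lateness per job (L = C - d):
  J1: C=13, d=27, L=-14
  J2: C=22, d=38, L=-16
  J3: C=31, d=13, L=18
  J4: C=40, d=49, L=-9
  J5: C=50, d=33, L=17
  J6: C=56, d=12, L=44
Lmax = max(-14, -16, 18, -9, 17, 44)
= 44


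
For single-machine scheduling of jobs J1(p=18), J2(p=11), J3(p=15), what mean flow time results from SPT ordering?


SPT order: J2 → J3 → J1
Completion times:
  J2: C=11
  J3: C=26
  J1: C=44
Sum = 81, n = 3
Mean flow = 81/3
= 27.00


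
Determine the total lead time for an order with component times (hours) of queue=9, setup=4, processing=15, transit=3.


Lead time = queue + setup + processing + transit
= 9 + 4 + 15 + 3
= 31 hours


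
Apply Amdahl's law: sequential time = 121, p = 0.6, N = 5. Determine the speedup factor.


Amdahl's law: T_p = T × ((1-p) + p/N)
= 121 × ((1-0.6) + 0.6/5)
= 121 × (0.40 + 0.1200)
= 121 × 0.5200
= 62.92
Speedup = 121/62.92
= 1.92×


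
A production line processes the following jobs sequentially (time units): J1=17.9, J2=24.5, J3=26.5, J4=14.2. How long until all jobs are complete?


Sequential makespan: sum all processing times
= 17.9 + 24.5 + 26.5 + 14.2
= 83.1 time units


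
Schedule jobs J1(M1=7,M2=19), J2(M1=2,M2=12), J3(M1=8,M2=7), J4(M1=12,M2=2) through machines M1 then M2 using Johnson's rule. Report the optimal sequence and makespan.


Johnson's rule:
Group 1 (M1≤M2, sort by M1): ['J2', 'J1']
Group 2 (M1>M2, sort desc M2): ['J3', 'J4']
Sequence: J2 → J1 → J3 → J4
Makespan calculation:
  J2: M1 done=2, M2 done=14
  J1: M1 done=9, M2 done=33
  J3: M1 done=17, M2 done=40
  J4: M1 done=29, M2 done=42
= Sequence: J2 → J1 → J3 → J4, Makespan: 42


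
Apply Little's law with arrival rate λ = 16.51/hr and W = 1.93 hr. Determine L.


Little's law: L = λ × W
= 16.51 × 1.93
= 31.86


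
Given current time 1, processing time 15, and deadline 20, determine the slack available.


Slack = due - current_time - processing
= 20 - 1 - 15
= 4


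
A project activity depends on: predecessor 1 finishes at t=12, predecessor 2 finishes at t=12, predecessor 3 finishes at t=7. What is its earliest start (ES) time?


ES = max of all predecessor completion times
Predecessors: [12, 12, 7]
ES = max(12, 12, 7)
= 12


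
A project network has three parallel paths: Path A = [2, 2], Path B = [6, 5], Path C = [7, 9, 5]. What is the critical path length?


Path A: 2 + 2 = 4
Path B: 6 + 5 = 11
Path C: 7 + 9 + 5 = 21
Critical path = longest = max(4, 11, 21)
= 21 (Path C)


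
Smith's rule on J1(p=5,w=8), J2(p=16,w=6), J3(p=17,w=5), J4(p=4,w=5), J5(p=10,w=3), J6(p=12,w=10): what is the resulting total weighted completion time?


WSPT order (by p/w): J1 → J4 → J6 → J2 → J5 → J3
  J1: C=5, w·C=8×5=40
  J4: C=9, w·C=5×9=45
  J6: C=21, w·C=10×21=210
  J2: C=37, w·C=6×37=222
  J5: C=47, w·C=3×47=141
  J3: C=64, w·C=5×64=320
Σ w·C = 978
= 978


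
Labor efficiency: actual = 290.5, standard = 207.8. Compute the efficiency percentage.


Efficiency = (actual / standard) × 100
= (290.5 / 207.8) × 100
= 139.8%


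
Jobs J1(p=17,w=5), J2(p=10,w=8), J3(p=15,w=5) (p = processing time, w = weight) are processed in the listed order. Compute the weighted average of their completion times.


Completion times:
  J1: C=17, w×C=5×17=85
  J2: C=27, w×C=8×27=216
  J3: C=42, w×C=5×42=210
Sum w×C = 511
Sum w = 18
Weighted avg = 511/18
= 28.39


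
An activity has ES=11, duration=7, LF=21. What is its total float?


EF = ES + duration = 11 + 7 = 18
LS = LF - duration = 21 - 7 = 14
Total Float = LF - EF = 21 - 18
(or LS - ES = 14 - 11)
= 3


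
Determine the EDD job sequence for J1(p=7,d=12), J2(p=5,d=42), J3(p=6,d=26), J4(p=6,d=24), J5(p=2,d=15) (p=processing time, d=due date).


EDD: sort by earliest due date
  J1: d=12, p=7
  J5: d=15, p=2
  J4: d=24, p=6
  J3: d=26, p=6
  J2: d=42, p=5
Order: J1 → J5 → J4 → J3 → J2


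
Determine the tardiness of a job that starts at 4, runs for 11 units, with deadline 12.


Completion = start + processing = 4 + 11 = 15
Tardiness = max(0, C - d) = max(0, 15 - 12)
= max(0, 3)
= 3


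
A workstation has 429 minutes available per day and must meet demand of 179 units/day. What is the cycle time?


Cycle time = available time / demand
= 429 / 179
= 2.40 min/unit


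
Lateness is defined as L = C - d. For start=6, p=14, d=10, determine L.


Completion = 6 + 14 = 20
Lateness = C - d = 20 - 10
= 10


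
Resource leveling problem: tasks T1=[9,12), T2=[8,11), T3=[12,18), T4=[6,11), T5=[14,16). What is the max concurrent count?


Check each time point for overlaps:
  t=9: 3 tasks active (T1, T2, T4)
Max concurrent = 3


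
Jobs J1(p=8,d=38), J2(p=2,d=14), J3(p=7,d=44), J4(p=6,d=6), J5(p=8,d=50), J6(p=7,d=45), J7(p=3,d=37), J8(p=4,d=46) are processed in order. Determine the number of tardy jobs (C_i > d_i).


Completion vs due date:
  J1: C=8, d=38 → on time
  J2: C=10, d=14 → on time
  J3: C=17, d=44 → on time
  J4: C=23, d=6 → TARDY
  J5: C=31, d=50 → on time
  J6: C=38, d=45 → on time
  J7: C=41, d=37 → TARDY
  J8: C=45, d=46 → on time
Tardy jobs: J4, J7
Count = 2


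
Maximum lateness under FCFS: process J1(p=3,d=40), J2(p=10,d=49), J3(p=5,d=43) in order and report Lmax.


Lateness per job (L = C - d):
  J1: C=3, d=40, L=-37
  J2: C=13, d=49, L=-36
  J3: C=18, d=43, L=-25
Lmax = max(-37, -36, -25)
= -25


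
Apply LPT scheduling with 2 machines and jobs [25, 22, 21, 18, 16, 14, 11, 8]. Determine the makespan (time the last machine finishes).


Jobs (LPT sorted): [25, 22, 21, 18, 16, 14, 11, 8]
Machines: 2
  J=25 → Machine 1 (load: 0+25=25)
  J=22 → Machine 2 (load: 0+22=22)
  J=21 → Machine 2 (load: 22+21=43)
  J=18 → Machine 1 (load: 25+18=43)
  J=16 → Machine 1 (load: 43+16=59)
  J=14 → Machine 2 (load: 43+14=57)
  J=11 → Machine 2 (load: 57+11=68)
  J=8 → Machine 1 (load: 59+8=67)
Machine loads: [67, 68]
Makespan = max = 68 time units


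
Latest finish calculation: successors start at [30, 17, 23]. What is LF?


LF = min of all successor start times
Successors start at: [30, 17, 23]
LF = min(30, 17, 23)
= 17


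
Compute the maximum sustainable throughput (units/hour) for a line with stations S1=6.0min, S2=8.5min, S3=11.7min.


Bottleneck = longest station time
Station times: [6.0, 8.5, 11.7]
Max = 11.7 min
Rate = 60 / 11.7
= 5.13 units/hour (bottleneck: 11.7min)


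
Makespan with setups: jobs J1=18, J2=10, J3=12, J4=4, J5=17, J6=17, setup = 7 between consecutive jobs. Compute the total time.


Makespan = Σ processing + (n-1) × setup
= (18 + 10 + 12 + 4 + 17 + 17) + (6-1)×7
= 78 + 35
= 113 time units


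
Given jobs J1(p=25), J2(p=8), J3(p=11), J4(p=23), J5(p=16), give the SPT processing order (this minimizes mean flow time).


SPT: sort by shortest processing time
  J2: p=8
  J3: p=11
  J5: p=16
  J4: p=23
  J1: p=25
Order: J2 → J3 → J5 → J4 → J1


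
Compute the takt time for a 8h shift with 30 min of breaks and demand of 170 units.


Available = 8×60 - 30 = 450 min
Takt time = 450 / 170
= 2.65 min/unit


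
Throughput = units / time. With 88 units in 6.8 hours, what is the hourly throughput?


Throughput = units / time
= 88 / 6.8
= 12.9 units/hour


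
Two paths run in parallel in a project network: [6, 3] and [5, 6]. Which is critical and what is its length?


Path A: 6 + 3 = 9
Path B: 5 + 6 = 11
Critical path = longest = max(9, 11)
= 11 (Path B)


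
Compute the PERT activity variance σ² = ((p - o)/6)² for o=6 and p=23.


σ² = ((p - o) / 6)² = (p - o)² / 36
= (23 - 6)² / 36
= 17² / 36
= 289 / 36
= 8.0278


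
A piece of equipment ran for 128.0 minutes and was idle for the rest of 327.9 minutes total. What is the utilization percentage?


Utilization = busy / total × 100
= 128.0 / 327.9 × 100
= 39.0%


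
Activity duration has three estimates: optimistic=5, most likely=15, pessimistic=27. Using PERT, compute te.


te = (o + 4m + p) / 6
= (5 + 4×15 + 27) / 6
= (5 + 60 + 27) / 6
= 92 / 6
= 15.33


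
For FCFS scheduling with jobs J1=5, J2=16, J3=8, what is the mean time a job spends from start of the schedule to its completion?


Completion times:
  J1: completes at 5
  J2: completes at 21
  J3: completes at 29
Sum = 55
Average = 55/3
= 18.33


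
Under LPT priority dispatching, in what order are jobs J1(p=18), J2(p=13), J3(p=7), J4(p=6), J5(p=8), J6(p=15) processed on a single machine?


LPT: sort by longest processing time first
  J1: p=18
  J6: p=15
  J2: p=13
  J5: p=8
  J3: p=7
  J4: p=6
Order: J1 → J6 → J2 → J5 → J3 → J4


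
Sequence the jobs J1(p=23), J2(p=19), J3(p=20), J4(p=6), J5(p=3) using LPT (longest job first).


LPT: sort by longest processing time first
  J1: p=23
  J3: p=20
  J2: p=19
  J4: p=6
  J5: p=3
Order: J1 → J3 → J2 → J4 → J5
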